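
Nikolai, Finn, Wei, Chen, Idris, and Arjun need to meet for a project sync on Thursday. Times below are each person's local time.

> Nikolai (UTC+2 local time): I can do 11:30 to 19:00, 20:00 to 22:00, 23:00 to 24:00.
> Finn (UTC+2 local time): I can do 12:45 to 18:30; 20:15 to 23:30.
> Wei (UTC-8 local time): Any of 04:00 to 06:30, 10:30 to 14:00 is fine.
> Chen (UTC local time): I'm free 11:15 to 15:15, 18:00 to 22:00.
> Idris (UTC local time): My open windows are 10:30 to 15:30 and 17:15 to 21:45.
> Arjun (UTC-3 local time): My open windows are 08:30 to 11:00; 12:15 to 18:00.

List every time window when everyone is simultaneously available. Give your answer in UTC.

12:00-14:00, 18:30-20:00

Nikolai in UTC: 09:30-17:00, 18:00-20:00, 21:00-22:00 (subtract 2h to convert from UTC+2).
Finn in UTC: 10:45-16:30, 18:15-21:30 (subtract 2h to convert from UTC+2).
Wei in UTC: 12:00-14:30, 18:30-22:00 (add 8h to convert from UTC-8).
Chen in UTC: 11:15-15:15, 18:00-22:00.
Idris in UTC: 10:30-15:30, 17:15-21:45.
Arjun in UTC: 11:30-14:00, 15:15-21:00 (add 3h to convert from UTC-3).
Nikolai ∩ Finn: 10:45-16:30, 18:15-20:00, 21:00-21:30.
Nikolai ∩ Finn ∩ Wei: 12:00-14:30, 18:30-20:00, 21:00-21:30.
Nikolai ∩ Finn ∩ Wei ∩ Chen: 12:00-14:30, 18:30-20:00, 21:00-21:30.
Nikolai ∩ Finn ∩ Wei ∩ Chen ∩ Idris: 12:00-14:30, 18:30-20:00, 21:00-21:30.
Nikolai ∩ Finn ∩ Wei ∩ Chen ∩ Idris ∩ Arjun: 12:00-14:00, 18:30-20:00.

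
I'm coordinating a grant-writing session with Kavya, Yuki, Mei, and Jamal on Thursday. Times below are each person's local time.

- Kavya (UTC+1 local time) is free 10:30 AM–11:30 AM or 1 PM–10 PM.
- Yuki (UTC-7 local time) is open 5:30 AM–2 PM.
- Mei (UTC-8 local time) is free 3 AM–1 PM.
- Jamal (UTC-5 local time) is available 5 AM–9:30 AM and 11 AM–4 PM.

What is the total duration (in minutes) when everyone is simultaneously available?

420

Kavya in UTC: 09:30-10:30, 12:00-21:00 (subtract 1h to convert from UTC+1).
Yuki in UTC: 12:30-21:00 (add 7h to convert from UTC-7).
Mei in UTC: 11:00-21:00 (add 8h to convert from UTC-8).
Jamal in UTC: 10:00-14:30, 16:00-21:00 (add 5h to convert from UTC-5).
Kavya ∩ Yuki: 12:30-21:00.
Kavya ∩ Yuki ∩ Mei: 12:30-21:00.
Kavya ∩ Yuki ∩ Mei ∩ Jamal: 12:30-14:30, 16:00-21:00.
Summing the common windows: 120 + 300 = 420 minutes.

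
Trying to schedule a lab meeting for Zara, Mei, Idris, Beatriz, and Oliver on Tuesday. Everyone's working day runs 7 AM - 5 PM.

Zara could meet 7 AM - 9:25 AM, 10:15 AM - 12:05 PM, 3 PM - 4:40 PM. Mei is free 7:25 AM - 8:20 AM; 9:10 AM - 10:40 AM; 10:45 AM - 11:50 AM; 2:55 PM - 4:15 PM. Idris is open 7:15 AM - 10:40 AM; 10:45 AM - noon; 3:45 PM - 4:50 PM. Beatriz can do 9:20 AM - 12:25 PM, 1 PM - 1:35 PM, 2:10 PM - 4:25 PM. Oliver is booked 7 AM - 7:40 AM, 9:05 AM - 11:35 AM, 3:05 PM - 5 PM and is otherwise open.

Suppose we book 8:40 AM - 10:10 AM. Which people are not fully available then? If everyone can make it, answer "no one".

Beatriz, Mei, Oliver, Zara

Zara free: 07:00-09:25, 10:15-12:05, 15:00-16:40.
Mei free: 07:25-08:20, 09:10-10:40, 10:45-11:50, 14:55-16:15.
Idris free: 07:15-10:40, 10:45-12:00, 15:45-16:50.
Beatriz free: 09:20-12:25, 13:00-13:35, 14:10-16:25.
Oliver free: 07:40-09:05, 11:35-15:05 (invert busy blocks within the working day).
Zara: not fully free for 08:40-10:10. Mei: not fully free for 08:40-10:10. Idris: free for 08:40-10:10. Beatriz: not fully free for 08:40-10:10. Oliver: not fully free for 08:40-10:10.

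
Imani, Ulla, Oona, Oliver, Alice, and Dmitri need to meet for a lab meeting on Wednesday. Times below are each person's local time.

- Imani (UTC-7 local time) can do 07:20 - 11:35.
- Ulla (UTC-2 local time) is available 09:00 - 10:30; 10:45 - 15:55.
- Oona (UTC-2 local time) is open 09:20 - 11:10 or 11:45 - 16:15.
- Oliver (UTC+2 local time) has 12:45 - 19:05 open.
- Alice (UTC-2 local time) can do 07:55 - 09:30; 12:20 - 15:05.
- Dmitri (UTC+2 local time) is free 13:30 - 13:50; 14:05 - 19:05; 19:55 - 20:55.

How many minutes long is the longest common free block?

Imani in UTC: 14:20-18:35 (add 7h to convert from UTC-7).
Ulla in UTC: 11:00-12:30, 12:45-17:55 (add 2h to convert from UTC-2).
Oona in UTC: 11:20-13:10, 13:45-18:15 (add 2h to convert from UTC-2).
Oliver in UTC: 10:45-17:05 (subtract 2h to convert from UTC+2).
Alice in UTC: 09:55-11:30, 14:20-17:05 (add 2h to convert from UTC-2).
Dmitri in UTC: 11:30-11:50, 12:05-17:05, 17:55-18:55 (subtract 2h to convert from UTC+2).
Imani ∩ Ulla: 14:20-17:55.
Imani ∩ Ulla ∩ Oona: 14:20-17:55.
Imani ∩ Ulla ∩ Oona ∩ Oliver: 14:20-17:05.
Imani ∩ Ulla ∩ Oona ∩ Oliver ∩ Alice: 14:20-17:05.
Imani ∩ Ulla ∩ Oona ∩ Oliver ∩ Alice ∩ Dmitri: 14:20-17:05.
The longest is 14:20-17:05 at 165 minutes.

165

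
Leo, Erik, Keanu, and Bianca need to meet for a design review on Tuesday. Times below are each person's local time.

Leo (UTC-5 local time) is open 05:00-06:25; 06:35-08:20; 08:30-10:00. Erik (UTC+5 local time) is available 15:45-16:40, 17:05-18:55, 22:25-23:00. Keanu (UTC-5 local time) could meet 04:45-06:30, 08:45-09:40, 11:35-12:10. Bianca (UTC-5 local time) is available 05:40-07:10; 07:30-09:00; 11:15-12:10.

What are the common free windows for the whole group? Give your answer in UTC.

Leo in UTC: 10:00-11:25, 11:35-13:20, 13:30-15:00 (add 5h to convert from UTC-5).
Erik in UTC: 10:45-11:40, 12:05-13:55, 17:25-18:00 (subtract 5h to convert from UTC+5).
Keanu in UTC: 09:45-11:30, 13:45-14:40, 16:35-17:10 (add 5h to convert from UTC-5).
Bianca in UTC: 10:40-12:10, 12:30-14:00, 16:15-17:10 (add 5h to convert from UTC-5).
Leo ∩ Erik: 10:45-11:25, 11:35-11:40, 12:05-13:20, 13:30-13:55.
Leo ∩ Erik ∩ Keanu: 10:45-11:25, 13:45-13:55.
Leo ∩ Erik ∩ Keanu ∩ Bianca: 10:45-11:25, 13:45-13:55.

10:45-11:25, 13:45-13:55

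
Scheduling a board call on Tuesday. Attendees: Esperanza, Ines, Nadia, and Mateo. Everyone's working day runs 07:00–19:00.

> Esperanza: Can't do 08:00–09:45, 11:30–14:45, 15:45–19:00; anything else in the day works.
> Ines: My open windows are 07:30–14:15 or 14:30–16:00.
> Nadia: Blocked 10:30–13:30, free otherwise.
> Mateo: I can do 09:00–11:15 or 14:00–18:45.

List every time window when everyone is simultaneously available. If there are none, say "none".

Esperanza free: 07:00-08:00, 09:45-11:30, 14:45-15:45 (invert busy blocks within the working day).
Ines free: 07:30-14:15, 14:30-16:00.
Nadia free: 07:00-10:30, 13:30-19:00 (invert busy blocks within the working day).
Mateo free: 09:00-11:15, 14:00-18:45.
Esperanza ∩ Ines: 07:30-08:00, 09:45-11:30, 14:45-15:45.
Esperanza ∩ Ines ∩ Nadia: 07:30-08:00, 09:45-10:30, 14:45-15:45.
Esperanza ∩ Ines ∩ Nadia ∩ Mateo: 09:45-10:30, 14:45-15:45.

09:45-10:30, 14:45-15:45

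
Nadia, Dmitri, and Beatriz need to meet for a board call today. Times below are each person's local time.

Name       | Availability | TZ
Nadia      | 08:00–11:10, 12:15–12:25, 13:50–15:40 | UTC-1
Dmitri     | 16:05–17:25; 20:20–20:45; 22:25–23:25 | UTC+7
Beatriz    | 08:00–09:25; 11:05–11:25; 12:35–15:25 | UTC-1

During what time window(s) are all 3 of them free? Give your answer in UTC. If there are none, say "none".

09:05-10:25, 15:25-16:25

Nadia in UTC: 09:00-12:10, 13:15-13:25, 14:50-16:40 (add 1h to convert from UTC-1).
Dmitri in UTC: 09:05-10:25, 13:20-13:45, 15:25-16:25 (subtract 7h to convert from UTC+7).
Beatriz in UTC: 09:00-10:25, 12:05-12:25, 13:35-16:25 (add 1h to convert from UTC-1).
Nadia ∩ Dmitri: 09:05-10:25, 13:20-13:25, 15:25-16:25.
Nadia ∩ Dmitri ∩ Beatriz: 09:05-10:25, 15:25-16:25.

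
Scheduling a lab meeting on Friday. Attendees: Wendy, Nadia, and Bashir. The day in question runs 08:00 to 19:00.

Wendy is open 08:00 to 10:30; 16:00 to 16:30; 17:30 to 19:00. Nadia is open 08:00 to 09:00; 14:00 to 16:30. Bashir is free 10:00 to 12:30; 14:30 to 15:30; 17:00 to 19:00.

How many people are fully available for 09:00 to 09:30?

1

Wendy can make the full 09:00-09:30 slot — that's 1.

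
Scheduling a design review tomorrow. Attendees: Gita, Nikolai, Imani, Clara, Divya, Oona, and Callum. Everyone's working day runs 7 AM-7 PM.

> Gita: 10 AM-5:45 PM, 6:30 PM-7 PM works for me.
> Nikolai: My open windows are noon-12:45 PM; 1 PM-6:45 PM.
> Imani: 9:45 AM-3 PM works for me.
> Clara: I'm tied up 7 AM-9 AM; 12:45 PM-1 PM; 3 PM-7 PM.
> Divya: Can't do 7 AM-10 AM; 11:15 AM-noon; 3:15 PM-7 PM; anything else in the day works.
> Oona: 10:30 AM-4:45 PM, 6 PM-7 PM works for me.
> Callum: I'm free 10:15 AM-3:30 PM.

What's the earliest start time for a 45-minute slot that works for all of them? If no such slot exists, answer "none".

12:00

Gita free: 10:00-17:45, 18:30-19:00.
Nikolai free: 12:00-12:45, 13:00-18:45.
Imani free: 09:45-15:00.
Clara free: 09:00-12:45, 13:00-15:00 (invert busy blocks within the working day).
Divya free: 10:00-11:15, 12:00-15:15 (invert busy blocks within the working day).
Oona free: 10:30-16:45, 18:00-19:00.
Callum free: 10:15-15:30.
Gita ∩ Nikolai: 12:00-12:45, 13:00-17:45, 18:30-18:45.
Gita ∩ Nikolai ∩ Imani: 12:00-12:45, 13:00-15:00.
Gita ∩ Nikolai ∩ Imani ∩ Clara: 12:00-12:45, 13:00-15:00.
Gita ∩ Nikolai ∩ Imani ∩ Clara ∩ Divya: 12:00-12:45, 13:00-15:00.
Gita ∩ Nikolai ∩ Imani ∩ Clara ∩ Divya ∩ Oona: 12:00-12:45, 13:00-15:00.
Gita ∩ Nikolai ∩ Imani ∩ Clara ∩ Divya ∩ Oona ∩ Callum: 12:00-12:45, 13:00-15:00.
Those are the intersection windows.
The first common window of at least 45 minutes is 12:00-12:45, so the earliest start is 12:00.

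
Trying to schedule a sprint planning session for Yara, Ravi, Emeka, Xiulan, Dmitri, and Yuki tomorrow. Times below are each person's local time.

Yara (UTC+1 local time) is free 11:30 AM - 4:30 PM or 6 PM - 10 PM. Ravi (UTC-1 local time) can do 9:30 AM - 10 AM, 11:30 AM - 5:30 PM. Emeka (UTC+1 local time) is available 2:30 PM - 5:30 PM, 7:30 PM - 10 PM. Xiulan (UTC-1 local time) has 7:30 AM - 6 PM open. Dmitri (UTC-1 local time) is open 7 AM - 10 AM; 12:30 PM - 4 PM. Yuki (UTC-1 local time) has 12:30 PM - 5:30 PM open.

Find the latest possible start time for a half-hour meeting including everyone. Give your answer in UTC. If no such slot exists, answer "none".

15:00

Yara in UTC: 10:30-15:30, 17:00-21:00 (subtract 1h to convert from UTC+1).
Ravi in UTC: 10:30-11:00, 12:30-18:30 (add 1h to convert from UTC-1).
Emeka in UTC: 13:30-16:30, 18:30-21:00 (subtract 1h to convert from UTC+1).
Xiulan in UTC: 08:30-19:00 (add 1h to convert from UTC-1).
Dmitri in UTC: 08:00-11:00, 13:30-17:00 (add 1h to convert from UTC-1).
Yuki in UTC: 13:30-18:30 (add 1h to convert from UTC-1).
Yara ∩ Ravi: 10:30-11:00, 12:30-15:30, 17:00-18:30.
Yara ∩ Ravi ∩ Emeka: 13:30-15:30.
Yara ∩ Ravi ∩ Emeka ∩ Xiulan: 13:30-15:30.
Yara ∩ Ravi ∩ Emeka ∩ Xiulan ∩ Dmitri: 13:30-15:30.
Yara ∩ Ravi ∩ Emeka ∩ Xiulan ∩ Dmitri ∩ Yuki: 13:30-15:30.
Those are the intersection windows.
The last common window of at least 30 minutes is 13:30-15:30; a 30-minute meeting can start as late as 15:00 and still end by 15:30.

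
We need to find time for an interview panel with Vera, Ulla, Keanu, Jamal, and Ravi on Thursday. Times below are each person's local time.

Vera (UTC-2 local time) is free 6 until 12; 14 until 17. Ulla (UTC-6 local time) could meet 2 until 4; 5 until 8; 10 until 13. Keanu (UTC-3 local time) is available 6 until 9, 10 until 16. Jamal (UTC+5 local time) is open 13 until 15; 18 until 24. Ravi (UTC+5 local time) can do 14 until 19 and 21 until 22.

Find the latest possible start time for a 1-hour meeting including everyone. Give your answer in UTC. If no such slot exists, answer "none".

Vera in UTC: 08:00-14:00, 16:00-19:00 (add 2h to convert from UTC-2).
Ulla in UTC: 08:00-10:00, 11:00-14:00, 16:00-19:00 (add 6h to convert from UTC-6).
Keanu in UTC: 09:00-12:00, 13:00-19:00 (add 3h to convert from UTC-3).
Jamal in UTC: 08:00-10:00, 13:00-19:00 (subtract 5h to convert from UTC+5).
Ravi in UTC: 09:00-14:00, 16:00-17:00 (subtract 5h to convert from UTC+5).
Vera ∩ Ulla: 08:00-10:00, 11:00-14:00, 16:00-19:00.
Vera ∩ Ulla ∩ Keanu: 09:00-10:00, 11:00-12:00, 13:00-14:00, 16:00-19:00.
Vera ∩ Ulla ∩ Keanu ∩ Jamal: 09:00-10:00, 13:00-14:00, 16:00-19:00.
Vera ∩ Ulla ∩ Keanu ∩ Jamal ∩ Ravi: 09:00-10:00, 13:00-14:00, 16:00-17:00.
The last common window of at least 60 minutes is 16:00-17:00; a 60-minute meeting can start as late as 16:00 and still end by 17:00.

16:00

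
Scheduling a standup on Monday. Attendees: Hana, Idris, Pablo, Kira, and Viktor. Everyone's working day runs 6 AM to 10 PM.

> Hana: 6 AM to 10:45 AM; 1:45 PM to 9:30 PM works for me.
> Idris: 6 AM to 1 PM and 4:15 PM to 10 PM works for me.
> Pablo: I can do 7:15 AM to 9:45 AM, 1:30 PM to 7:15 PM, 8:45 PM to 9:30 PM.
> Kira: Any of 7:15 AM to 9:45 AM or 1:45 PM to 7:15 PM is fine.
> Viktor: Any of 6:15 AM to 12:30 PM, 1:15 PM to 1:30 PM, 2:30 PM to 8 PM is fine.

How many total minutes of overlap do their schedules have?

330

Hana ∩ Idris: 06:00-10:45, 16:15-21:30.
Hana ∩ Idris ∩ Pablo: 07:15-09:45, 16:15-19:15, 20:45-21:30.
Hana ∩ Idris ∩ Pablo ∩ Kira: 07:15-09:45, 16:15-19:15.
Hana ∩ Idris ∩ Pablo ∩ Kira ∩ Viktor: 07:15-09:45, 16:15-19:15.
Summing the common windows: 150 + 180 = 330 minutes.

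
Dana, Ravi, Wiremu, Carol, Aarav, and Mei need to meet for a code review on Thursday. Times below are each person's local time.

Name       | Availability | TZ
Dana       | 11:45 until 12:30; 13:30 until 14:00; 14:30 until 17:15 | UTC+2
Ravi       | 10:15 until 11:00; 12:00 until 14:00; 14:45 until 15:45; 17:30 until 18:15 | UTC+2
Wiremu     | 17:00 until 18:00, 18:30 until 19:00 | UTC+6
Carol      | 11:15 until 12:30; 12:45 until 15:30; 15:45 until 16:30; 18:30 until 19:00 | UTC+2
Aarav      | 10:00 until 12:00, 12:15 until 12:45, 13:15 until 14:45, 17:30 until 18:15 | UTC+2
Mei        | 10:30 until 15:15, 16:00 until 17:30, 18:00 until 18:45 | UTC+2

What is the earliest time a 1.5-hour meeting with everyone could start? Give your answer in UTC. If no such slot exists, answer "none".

none

Dana in UTC: 09:45-10:30, 11:30-12:00, 12:30-15:15 (subtract 2h to convert from UTC+2).
Ravi in UTC: 08:15-09:00, 10:00-12:00, 12:45-13:45, 15:30-16:15 (subtract 2h to convert from UTC+2).
Wiremu in UTC: 11:00-12:00, 12:30-13:00 (subtract 6h to convert from UTC+6).
Carol in UTC: 09:15-10:30, 10:45-13:30, 13:45-14:30, 16:30-17:00 (subtract 2h to convert from UTC+2).
Aarav in UTC: 08:00-10:00, 10:15-10:45, 11:15-12:45, 15:30-16:15 (subtract 2h to convert from UTC+2).
Mei in UTC: 08:30-13:15, 14:00-15:30, 16:00-16:45 (subtract 2h to convert from UTC+2).
Dana ∩ Ravi: 10:00-10:30, 11:30-12:00, 12:45-13:45.
Dana ∩ Ravi ∩ Wiremu: 11:30-12:00, 12:45-13:00.
Dana ∩ Ravi ∩ Wiremu ∩ Carol: 11:30-12:00, 12:45-13:00.
Dana ∩ Ravi ∩ Wiremu ∩ Carol ∩ Aarav: 11:30-12:00.
Dana ∩ Ravi ∩ Wiremu ∩ Carol ∩ Aarav ∩ Mei: 11:30-12:00.
Those are the intersection windows.
No common window is at least 90 minutes long.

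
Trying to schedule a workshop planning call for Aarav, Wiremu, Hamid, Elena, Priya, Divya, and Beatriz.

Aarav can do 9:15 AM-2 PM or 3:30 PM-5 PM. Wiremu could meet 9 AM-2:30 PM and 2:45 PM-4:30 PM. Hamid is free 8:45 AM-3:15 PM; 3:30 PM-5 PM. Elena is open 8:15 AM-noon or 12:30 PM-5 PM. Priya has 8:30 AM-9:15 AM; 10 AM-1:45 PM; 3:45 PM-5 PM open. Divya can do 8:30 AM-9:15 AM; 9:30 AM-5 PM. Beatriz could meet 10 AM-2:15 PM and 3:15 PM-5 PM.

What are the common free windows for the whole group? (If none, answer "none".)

10:00-12:00, 12:30-13:45, 15:45-16:30

Aarav ∩ Wiremu: 09:15-14:00, 15:30-16:30.
Aarav ∩ Wiremu ∩ Hamid: 09:15-14:00, 15:30-16:30.
Aarav ∩ Wiremu ∩ Hamid ∩ Elena: 09:15-12:00, 12:30-14:00, 15:30-16:30.
Aarav ∩ Wiremu ∩ Hamid ∩ Elena ∩ Priya: 10:00-12:00, 12:30-13:45, 15:45-16:30.
Aarav ∩ Wiremu ∩ Hamid ∩ Elena ∩ Priya ∩ Divya: 10:00-12:00, 12:30-13:45, 15:45-16:30.
Aarav ∩ Wiremu ∩ Hamid ∩ Elena ∩ Priya ∩ Divya ∩ Beatriz: 10:00-12:00, 12:30-13:45, 15:45-16:30.
So the common availability across everyone is 10:00-12:00, 12:30-13:45, 15:45-16:30.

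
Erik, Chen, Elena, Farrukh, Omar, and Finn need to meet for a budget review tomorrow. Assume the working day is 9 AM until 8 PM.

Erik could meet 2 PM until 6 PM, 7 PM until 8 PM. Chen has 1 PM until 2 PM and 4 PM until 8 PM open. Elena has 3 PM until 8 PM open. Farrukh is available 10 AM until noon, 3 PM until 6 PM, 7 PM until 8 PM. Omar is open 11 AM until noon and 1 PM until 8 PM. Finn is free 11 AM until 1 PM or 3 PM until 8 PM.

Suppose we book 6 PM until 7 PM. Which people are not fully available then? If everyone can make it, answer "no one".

Erik, Farrukh

Erik: not fully free for 18:00-19:00. Chen: free for 18:00-19:00. Elena: free for 18:00-19:00. Farrukh: not fully free for 18:00-19:00. Omar: free for 18:00-19:00. Finn: free for 18:00-19:00.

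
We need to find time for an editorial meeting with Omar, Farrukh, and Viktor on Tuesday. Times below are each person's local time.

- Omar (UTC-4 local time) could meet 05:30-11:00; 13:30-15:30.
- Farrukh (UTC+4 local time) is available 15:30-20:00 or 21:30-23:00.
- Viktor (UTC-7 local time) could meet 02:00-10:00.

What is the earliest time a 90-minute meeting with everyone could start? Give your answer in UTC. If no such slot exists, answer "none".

Omar in UTC: 09:30-15:00, 17:30-19:30 (add 4h to convert from UTC-4).
Farrukh in UTC: 11:30-16:00, 17:30-19:00 (subtract 4h to convert from UTC+4).
Viktor in UTC: 09:00-17:00 (add 7h to convert from UTC-7).
Omar ∩ Farrukh: 11:30-15:00, 17:30-19:00.
Omar ∩ Farrukh ∩ Viktor: 11:30-15:00.
So the common availability across everyone is 11:30-15:00.
The first common window of at least 90 minutes is 11:30-15:00, so the earliest start is 11:30.

11:30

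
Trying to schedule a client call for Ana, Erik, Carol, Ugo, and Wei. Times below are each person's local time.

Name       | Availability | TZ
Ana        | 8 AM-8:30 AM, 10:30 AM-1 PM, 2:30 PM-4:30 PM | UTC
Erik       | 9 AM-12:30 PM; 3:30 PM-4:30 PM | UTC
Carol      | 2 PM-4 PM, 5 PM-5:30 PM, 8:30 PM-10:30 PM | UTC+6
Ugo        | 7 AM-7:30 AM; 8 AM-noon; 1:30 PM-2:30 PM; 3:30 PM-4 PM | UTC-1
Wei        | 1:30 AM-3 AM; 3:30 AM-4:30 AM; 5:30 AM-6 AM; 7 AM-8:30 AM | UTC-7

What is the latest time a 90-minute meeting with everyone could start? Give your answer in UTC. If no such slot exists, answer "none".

none

Ana in UTC: 08:00-08:30, 10:30-13:00, 14:30-16:30.
Erik in UTC: 09:00-12:30, 15:30-16:30.
Carol in UTC: 08:00-10:00, 11:00-11:30, 14:30-16:30 (subtract 6h to convert from UTC+6).
Ugo in UTC: 08:00-08:30, 09:00-13:00, 14:30-15:30, 16:30-17:00 (add 1h to convert from UTC-1).
Wei in UTC: 08:30-10:00, 10:30-11:30, 12:30-13:00, 14:00-15:30 (add 7h to convert from UTC-7).
Ana ∩ Erik: 10:30-12:30, 15:30-16:30.
Ana ∩ Erik ∩ Carol: 11:00-11:30, 15:30-16:30.
Ana ∩ Erik ∩ Carol ∩ Ugo: 11:00-11:30.
Ana ∩ Erik ∩ Carol ∩ Ugo ∩ Wei: 11:00-11:30.
Those are the intersection windows.
No common window is at least 90 minutes long.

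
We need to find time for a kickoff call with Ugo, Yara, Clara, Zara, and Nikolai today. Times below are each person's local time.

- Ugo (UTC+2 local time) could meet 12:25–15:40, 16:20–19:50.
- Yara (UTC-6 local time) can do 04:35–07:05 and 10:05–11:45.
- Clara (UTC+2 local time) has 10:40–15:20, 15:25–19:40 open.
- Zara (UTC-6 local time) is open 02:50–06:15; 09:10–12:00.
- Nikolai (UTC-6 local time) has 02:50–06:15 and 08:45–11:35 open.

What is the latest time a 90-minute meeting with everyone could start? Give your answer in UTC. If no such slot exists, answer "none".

16:05

Ugo in UTC: 10:25-13:40, 14:20-17:50 (subtract 2h to convert from UTC+2).
Yara in UTC: 10:35-13:05, 16:05-17:45 (add 6h to convert from UTC-6).
Clara in UTC: 08:40-13:20, 13:25-17:40 (subtract 2h to convert from UTC+2).
Zara in UTC: 08:50-12:15, 15:10-18:00 (add 6h to convert from UTC-6).
Nikolai in UTC: 08:50-12:15, 14:45-17:35 (add 6h to convert from UTC-6).
Ugo ∩ Yara: 10:35-13:05, 16:05-17:45.
Ugo ∩ Yara ∩ Clara: 10:35-13:05, 16:05-17:40.
Ugo ∩ Yara ∩ Clara ∩ Zara: 10:35-12:15, 16:05-17:40.
Ugo ∩ Yara ∩ Clara ∩ Zara ∩ Nikolai: 10:35-12:15, 16:05-17:35.
The last common window of at least 90 minutes is 16:05-17:35; a 90-minute meeting can start as late as 16:05 and still end by 17:35.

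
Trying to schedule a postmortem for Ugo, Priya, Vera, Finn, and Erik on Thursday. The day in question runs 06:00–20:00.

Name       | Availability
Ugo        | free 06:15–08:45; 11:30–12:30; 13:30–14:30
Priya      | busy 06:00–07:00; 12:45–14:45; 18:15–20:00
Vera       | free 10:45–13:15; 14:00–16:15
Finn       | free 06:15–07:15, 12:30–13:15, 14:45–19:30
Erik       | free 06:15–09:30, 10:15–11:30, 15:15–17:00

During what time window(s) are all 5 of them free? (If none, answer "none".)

Ugo free: 06:15-08:45, 11:30-12:30, 13:30-14:30.
Priya free: 07:00-12:45, 14:45-18:15 (invert busy blocks within the working day).
Vera free: 10:45-13:15, 14:00-16:15.
Finn free: 06:15-07:15, 12:30-13:15, 14:45-19:30.
Erik free: 06:15-09:30, 10:15-11:30, 15:15-17:00.
Ugo ∩ Priya: 07:00-08:45, 11:30-12:30.
Ugo ∩ Priya ∩ Vera: 11:30-12:30.
Ugo ∩ Priya ∩ Vera ∩ Finn: ∅.
Ugo ∩ Priya ∩ Vera ∩ Finn ∩ Erik: ∅.
There is no time when everyone is free.

none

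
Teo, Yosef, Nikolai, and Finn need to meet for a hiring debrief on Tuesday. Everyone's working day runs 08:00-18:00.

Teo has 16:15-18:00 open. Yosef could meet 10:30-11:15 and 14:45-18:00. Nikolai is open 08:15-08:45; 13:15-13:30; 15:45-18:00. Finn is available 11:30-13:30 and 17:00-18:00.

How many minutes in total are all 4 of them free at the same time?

Teo ∩ Yosef: 16:15-18:00.
Teo ∩ Yosef ∩ Nikolai: 16:15-18:00.
Teo ∩ Yosef ∩ Nikolai ∩ Finn: 17:00-18:00.
So the common availability across everyone is 17:00-18:00.
That's a single block of 60 minutes.

60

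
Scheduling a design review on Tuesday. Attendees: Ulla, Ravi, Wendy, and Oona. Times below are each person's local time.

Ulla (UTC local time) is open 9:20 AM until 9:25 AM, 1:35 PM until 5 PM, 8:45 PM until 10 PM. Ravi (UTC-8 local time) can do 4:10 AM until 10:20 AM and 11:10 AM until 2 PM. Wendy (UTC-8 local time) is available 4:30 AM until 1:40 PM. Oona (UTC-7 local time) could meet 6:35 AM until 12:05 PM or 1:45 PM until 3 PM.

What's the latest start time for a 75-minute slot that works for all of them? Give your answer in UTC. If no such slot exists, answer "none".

Ulla in UTC: 09:20-09:25, 13:35-17:00, 20:45-22:00.
Ravi in UTC: 12:10-18:20, 19:10-22:00 (add 8h to convert from UTC-8).
Wendy in UTC: 12:30-21:40 (add 8h to convert from UTC-8).
Oona in UTC: 13:35-19:05, 20:45-22:00 (add 7h to convert from UTC-7).
Ulla ∩ Ravi: 13:35-17:00, 20:45-22:00.
Ulla ∩ Ravi ∩ Wendy: 13:35-17:00, 20:45-21:40.
Ulla ∩ Ravi ∩ Wendy ∩ Oona: 13:35-17:00, 20:45-21:40.
Those are the intersection windows.
The last common window of at least 75 minutes is 13:35-17:00; a 75-minute meeting can start as late as 15:45 and still end by 17:00.

15:45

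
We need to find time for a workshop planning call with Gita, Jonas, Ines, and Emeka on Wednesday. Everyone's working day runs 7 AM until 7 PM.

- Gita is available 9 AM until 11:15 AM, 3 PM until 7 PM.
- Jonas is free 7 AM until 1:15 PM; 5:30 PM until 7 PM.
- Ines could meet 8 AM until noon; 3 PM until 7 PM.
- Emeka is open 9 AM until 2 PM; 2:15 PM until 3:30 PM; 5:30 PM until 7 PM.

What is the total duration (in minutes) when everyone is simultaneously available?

Gita ∩ Jonas: 09:00-11:15, 17:30-19:00.
Gita ∩ Jonas ∩ Ines: 09:00-11:15, 17:30-19:00.
Gita ∩ Jonas ∩ Ines ∩ Emeka: 09:00-11:15, 17:30-19:00.
Those are the intersection windows.
Summing the common windows: 135 + 90 = 225 minutes.

225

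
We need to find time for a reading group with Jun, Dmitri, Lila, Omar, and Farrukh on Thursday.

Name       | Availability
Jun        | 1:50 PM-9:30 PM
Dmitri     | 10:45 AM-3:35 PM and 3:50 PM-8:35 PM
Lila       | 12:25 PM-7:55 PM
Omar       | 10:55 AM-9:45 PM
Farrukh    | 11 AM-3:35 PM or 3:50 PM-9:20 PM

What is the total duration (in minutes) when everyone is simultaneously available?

Jun ∩ Dmitri: 13:50-15:35, 15:50-20:35.
Jun ∩ Dmitri ∩ Lila: 13:50-15:35, 15:50-19:55.
Jun ∩ Dmitri ∩ Lila ∩ Omar: 13:50-15:35, 15:50-19:55.
Jun ∩ Dmitri ∩ Lila ∩ Omar ∩ Farrukh: 13:50-15:35, 15:50-19:55.
Summing the common windows: 105 + 245 = 350 minutes.

350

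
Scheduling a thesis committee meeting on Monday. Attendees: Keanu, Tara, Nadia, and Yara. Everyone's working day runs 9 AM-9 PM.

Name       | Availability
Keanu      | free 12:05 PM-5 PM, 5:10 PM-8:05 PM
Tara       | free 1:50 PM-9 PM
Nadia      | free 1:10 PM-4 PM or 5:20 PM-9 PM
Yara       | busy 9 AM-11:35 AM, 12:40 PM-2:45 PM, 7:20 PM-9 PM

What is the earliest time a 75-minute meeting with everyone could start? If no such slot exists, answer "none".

Keanu free: 12:05-17:00, 17:10-20:05.
Tara free: 13:50-21:00.
Nadia free: 13:10-16:00, 17:20-21:00.
Yara free: 11:35-12:40, 14:45-19:20 (invert busy blocks within the working day).
Keanu ∩ Tara: 13:50-17:00, 17:10-20:05.
Keanu ∩ Tara ∩ Nadia: 13:50-16:00, 17:20-20:05.
Keanu ∩ Tara ∩ Nadia ∩ Yara: 14:45-16:00, 17:20-19:20.
The first common window of at least 75 minutes is 14:45-16:00, so the earliest start is 14:45.

14:45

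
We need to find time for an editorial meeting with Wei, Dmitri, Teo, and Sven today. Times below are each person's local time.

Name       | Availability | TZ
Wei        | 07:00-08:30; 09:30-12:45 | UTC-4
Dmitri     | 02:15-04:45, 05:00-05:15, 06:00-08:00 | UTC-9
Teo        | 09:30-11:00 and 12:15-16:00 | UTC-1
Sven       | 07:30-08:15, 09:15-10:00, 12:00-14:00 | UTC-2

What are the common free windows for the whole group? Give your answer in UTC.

Wei in UTC: 11:00-12:30, 13:30-16:45 (add 4h to convert from UTC-4).
Dmitri in UTC: 11:15-13:45, 14:00-14:15, 15:00-17:00 (add 9h to convert from UTC-9).
Teo in UTC: 10:30-12:00, 13:15-17:00 (add 1h to convert from UTC-1).
Sven in UTC: 09:30-10:15, 11:15-12:00, 14:00-16:00 (add 2h to convert from UTC-2).
Wei ∩ Dmitri: 11:15-12:30, 13:30-13:45, 14:00-14:15, 15:00-16:45.
Wei ∩ Dmitri ∩ Teo: 11:15-12:00, 13:30-13:45, 14:00-14:15, 15:00-16:45.
Wei ∩ Dmitri ∩ Teo ∩ Sven: 11:15-12:00, 14:00-14:15, 15:00-16:00.
So the common availability across everyone is 11:15-12:00, 14:00-14:15, 15:00-16:00.

11:15-12:00, 14:00-14:15, 15:00-16:00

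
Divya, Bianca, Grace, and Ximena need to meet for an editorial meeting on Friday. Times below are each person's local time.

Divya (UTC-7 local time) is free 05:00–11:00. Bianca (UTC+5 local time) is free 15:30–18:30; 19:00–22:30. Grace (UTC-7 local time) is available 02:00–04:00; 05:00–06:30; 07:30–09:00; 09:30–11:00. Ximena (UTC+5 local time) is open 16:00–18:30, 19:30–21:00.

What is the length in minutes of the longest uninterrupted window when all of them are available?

90

Divya in UTC: 12:00-18:00 (add 7h to convert from UTC-7).
Bianca in UTC: 10:30-13:30, 14:00-17:30 (subtract 5h to convert from UTC+5).
Grace in UTC: 09:00-11:00, 12:00-13:30, 14:30-16:00, 16:30-18:00 (add 7h to convert from UTC-7).
Ximena in UTC: 11:00-13:30, 14:30-16:00 (subtract 5h to convert from UTC+5).
Divya ∩ Bianca: 12:00-13:30, 14:00-17:30.
Divya ∩ Bianca ∩ Grace: 12:00-13:30, 14:30-16:00, 16:30-17:30.
Divya ∩ Bianca ∩ Grace ∩ Ximena: 12:00-13:30, 14:30-16:00.
The longest is 12:00-13:30 at 90 minutes.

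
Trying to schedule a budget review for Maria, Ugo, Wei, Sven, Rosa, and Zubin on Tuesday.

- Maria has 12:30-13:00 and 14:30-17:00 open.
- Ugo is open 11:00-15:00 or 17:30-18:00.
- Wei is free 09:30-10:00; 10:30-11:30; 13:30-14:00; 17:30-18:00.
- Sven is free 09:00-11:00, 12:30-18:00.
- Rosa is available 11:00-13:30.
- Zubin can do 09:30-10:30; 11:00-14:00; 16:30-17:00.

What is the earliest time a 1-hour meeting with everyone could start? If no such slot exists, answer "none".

Maria ∩ Ugo: 12:30-13:00, 14:30-15:00.
Maria ∩ Ugo ∩ Wei: ∅.
Maria ∩ Ugo ∩ Wei ∩ Sven: ∅.
Maria ∩ Ugo ∩ Wei ∩ Sven ∩ Rosa: ∅.
Maria ∩ Ugo ∩ Wei ∩ Sven ∩ Rosa ∩ Zubin: ∅.
There is no time when everyone is free.
No common window is at least 60 minutes long.

none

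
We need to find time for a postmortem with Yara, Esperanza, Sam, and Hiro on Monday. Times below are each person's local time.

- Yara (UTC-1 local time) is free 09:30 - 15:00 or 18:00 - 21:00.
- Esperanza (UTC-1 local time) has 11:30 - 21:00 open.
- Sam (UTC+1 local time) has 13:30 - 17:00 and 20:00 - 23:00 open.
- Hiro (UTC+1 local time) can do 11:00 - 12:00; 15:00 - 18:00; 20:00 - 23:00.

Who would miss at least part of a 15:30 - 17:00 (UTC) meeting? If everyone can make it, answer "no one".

Sam, Yara

Yara in UTC: 10:30-16:00, 19:00-22:00 (add 1h to convert from UTC-1).
Esperanza in UTC: 12:30-22:00 (add 1h to convert from UTC-1).
Sam in UTC: 12:30-16:00, 19:00-22:00 (subtract 1h to convert from UTC+1).
Hiro in UTC: 10:00-11:00, 14:00-17:00, 19:00-22:00 (subtract 1h to convert from UTC+1).
Yara: not fully free for 15:30-17:00. Esperanza: free for 15:30-17:00. Sam: not fully free for 15:30-17:00. Hiro: free for 15:30-17:00.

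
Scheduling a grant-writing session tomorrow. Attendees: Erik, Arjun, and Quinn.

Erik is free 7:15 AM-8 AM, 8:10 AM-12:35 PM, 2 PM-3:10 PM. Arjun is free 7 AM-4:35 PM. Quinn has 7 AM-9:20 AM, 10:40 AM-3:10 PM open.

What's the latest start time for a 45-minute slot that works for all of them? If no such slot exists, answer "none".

Erik ∩ Arjun: 07:15-08:00, 08:10-12:35, 14:00-15:10.
Erik ∩ Arjun ∩ Quinn: 07:15-08:00, 08:10-09:20, 10:40-12:35, 14:00-15:10.
Those are the intersection windows.
The last common window of at least 45 minutes is 14:00-15:10; a 45-minute meeting can start as late as 14:25 and still end by 15:10.

14:25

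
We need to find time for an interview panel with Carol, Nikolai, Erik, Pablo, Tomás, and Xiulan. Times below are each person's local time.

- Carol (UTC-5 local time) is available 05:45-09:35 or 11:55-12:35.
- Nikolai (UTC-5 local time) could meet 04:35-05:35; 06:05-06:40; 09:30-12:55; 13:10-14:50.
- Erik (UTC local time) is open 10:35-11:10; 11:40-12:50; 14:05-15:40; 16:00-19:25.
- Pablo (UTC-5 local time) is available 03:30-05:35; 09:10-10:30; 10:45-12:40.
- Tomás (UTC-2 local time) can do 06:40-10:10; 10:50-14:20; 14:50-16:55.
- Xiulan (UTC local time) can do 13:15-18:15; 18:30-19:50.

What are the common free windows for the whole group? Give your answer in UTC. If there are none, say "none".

Carol in UTC: 10:45-14:35, 16:55-17:35 (add 5h to convert from UTC-5).
Nikolai in UTC: 09:35-10:35, 11:05-11:40, 14:30-17:55, 18:10-19:50 (add 5h to convert from UTC-5).
Erik in UTC: 10:35-11:10, 11:40-12:50, 14:05-15:40, 16:00-19:25.
Pablo in UTC: 08:30-10:35, 14:10-15:30, 15:45-17:40 (add 5h to convert from UTC-5).
Tomás in UTC: 08:40-12:10, 12:50-16:20, 16:50-18:55 (add 2h to convert from UTC-2).
Xiulan in UTC: 13:15-18:15, 18:30-19:50.
Carol ∩ Nikolai: 11:05-11:40, 14:30-14:35, 16:55-17:35.
Carol ∩ Nikolai ∩ Erik: 11:05-11:10, 14:30-14:35, 16:55-17:35.
Carol ∩ Nikolai ∩ Erik ∩ Pablo: 14:30-14:35, 16:55-17:35.
Carol ∩ Nikolai ∩ Erik ∩ Pablo ∩ Tomás: 14:30-14:35, 16:55-17:35.
Carol ∩ Nikolai ∩ Erik ∩ Pablo ∩ Tomás ∩ Xiulan: 14:30-14:35, 16:55-17:35.

14:30-14:35, 16:55-17:35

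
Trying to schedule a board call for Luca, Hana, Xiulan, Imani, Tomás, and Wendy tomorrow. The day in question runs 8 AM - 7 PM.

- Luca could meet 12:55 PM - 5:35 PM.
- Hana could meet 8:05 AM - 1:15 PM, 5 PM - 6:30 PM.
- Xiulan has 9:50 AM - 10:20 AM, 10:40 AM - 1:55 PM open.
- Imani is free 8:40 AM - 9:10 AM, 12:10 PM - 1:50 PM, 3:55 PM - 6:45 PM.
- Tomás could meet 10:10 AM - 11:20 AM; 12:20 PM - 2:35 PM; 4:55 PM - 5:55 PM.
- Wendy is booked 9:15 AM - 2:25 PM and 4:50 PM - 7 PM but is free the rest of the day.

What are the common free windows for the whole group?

Luca free: 12:55-17:35.
Hana free: 08:05-13:15, 17:00-18:30.
Xiulan free: 09:50-10:20, 10:40-13:55.
Imani free: 08:40-09:10, 12:10-13:50, 15:55-18:45.
Tomás free: 10:10-11:20, 12:20-14:35, 16:55-17:55.
Wendy free: 08:00-09:15, 14:25-16:50 (invert busy blocks within the working day).
Luca ∩ Hana: 12:55-13:15, 17:00-17:35.
Luca ∩ Hana ∩ Xiulan: 12:55-13:15.
Luca ∩ Hana ∩ Xiulan ∩ Imani: 12:55-13:15.
Luca ∩ Hana ∩ Xiulan ∩ Imani ∩ Tomás: 12:55-13:15.
Luca ∩ Hana ∩ Xiulan ∩ Imani ∩ Tomás ∩ Wendy: ∅.
There is no time when everyone is free.

none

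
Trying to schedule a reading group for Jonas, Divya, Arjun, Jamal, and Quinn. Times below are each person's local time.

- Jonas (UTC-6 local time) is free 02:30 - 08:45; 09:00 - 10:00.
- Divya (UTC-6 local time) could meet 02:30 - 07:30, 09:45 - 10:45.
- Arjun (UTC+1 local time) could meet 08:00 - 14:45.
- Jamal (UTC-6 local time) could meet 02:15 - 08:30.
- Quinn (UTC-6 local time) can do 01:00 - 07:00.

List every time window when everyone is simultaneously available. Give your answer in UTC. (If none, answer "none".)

Jonas in UTC: 08:30-14:45, 15:00-16:00 (add 6h to convert from UTC-6).
Divya in UTC: 08:30-13:30, 15:45-16:45 (add 6h to convert from UTC-6).
Arjun in UTC: 07:00-13:45 (subtract 1h to convert from UTC+1).
Jamal in UTC: 08:15-14:30 (add 6h to convert from UTC-6).
Quinn in UTC: 07:00-13:00 (add 6h to convert from UTC-6).
Jonas ∩ Divya: 08:30-13:30, 15:45-16:00.
Jonas ∩ Divya ∩ Arjun: 08:30-13:30.
Jonas ∩ Divya ∩ Arjun ∩ Jamal: 08:30-13:30.
Jonas ∩ Divya ∩ Arjun ∩ Jamal ∩ Quinn: 08:30-13:00.

08:30-13:00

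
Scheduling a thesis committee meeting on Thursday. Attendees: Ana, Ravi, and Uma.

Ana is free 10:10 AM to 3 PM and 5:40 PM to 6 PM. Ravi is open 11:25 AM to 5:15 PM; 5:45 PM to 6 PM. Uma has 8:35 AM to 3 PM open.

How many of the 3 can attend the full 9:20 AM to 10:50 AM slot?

Uma can make the full 09:20-10:50 slot — that's 1.

1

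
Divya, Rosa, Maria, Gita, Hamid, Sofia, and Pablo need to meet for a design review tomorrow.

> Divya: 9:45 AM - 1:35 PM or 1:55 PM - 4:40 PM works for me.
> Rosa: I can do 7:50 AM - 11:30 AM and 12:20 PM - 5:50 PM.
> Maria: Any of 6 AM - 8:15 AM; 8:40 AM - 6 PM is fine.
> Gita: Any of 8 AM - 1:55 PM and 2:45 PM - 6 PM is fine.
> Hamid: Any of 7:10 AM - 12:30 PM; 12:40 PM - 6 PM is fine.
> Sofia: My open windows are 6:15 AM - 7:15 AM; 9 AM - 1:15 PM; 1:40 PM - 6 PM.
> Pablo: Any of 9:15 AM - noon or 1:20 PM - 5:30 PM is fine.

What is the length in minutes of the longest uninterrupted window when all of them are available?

Divya ∩ Rosa: 09:45-11:30, 12:20-13:35, 13:55-16:40.
Divya ∩ Rosa ∩ Maria: 09:45-11:30, 12:20-13:35, 13:55-16:40.
Divya ∩ Rosa ∩ Maria ∩ Gita: 09:45-11:30, 12:20-13:35, 14:45-16:40.
Divya ∩ Rosa ∩ Maria ∩ Gita ∩ Hamid: 09:45-11:30, 12:20-12:30, 12:40-13:35, 14:45-16:40.
Divya ∩ Rosa ∩ Maria ∩ Gita ∩ Hamid ∩ Sofia: 09:45-11:30, 12:20-12:30, 12:40-13:15, 14:45-16:40.
Divya ∩ Rosa ∩ Maria ∩ Gita ∩ Hamid ∩ Sofia ∩ Pablo: 09:45-11:30, 14:45-16:40.
So the common availability across everyone is 09:45-11:30, 14:45-16:40.
The longest is 14:45-16:40 at 115 minutes.

115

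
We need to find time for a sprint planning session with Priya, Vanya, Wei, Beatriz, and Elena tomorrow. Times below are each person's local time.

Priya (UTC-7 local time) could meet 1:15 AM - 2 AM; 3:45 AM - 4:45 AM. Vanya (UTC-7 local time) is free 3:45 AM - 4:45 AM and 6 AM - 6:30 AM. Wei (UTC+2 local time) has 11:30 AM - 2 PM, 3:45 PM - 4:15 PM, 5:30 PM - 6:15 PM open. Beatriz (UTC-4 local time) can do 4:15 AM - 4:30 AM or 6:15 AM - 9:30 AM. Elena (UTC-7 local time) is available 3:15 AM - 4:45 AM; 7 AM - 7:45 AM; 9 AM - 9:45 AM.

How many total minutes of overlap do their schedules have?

60

Priya in UTC: 08:15-09:00, 10:45-11:45 (add 7h to convert from UTC-7).
Vanya in UTC: 10:45-11:45, 13:00-13:30 (add 7h to convert from UTC-7).
Wei in UTC: 09:30-12:00, 13:45-14:15, 15:30-16:15 (subtract 2h to convert from UTC+2).
Beatriz in UTC: 08:15-08:30, 10:15-13:30 (add 4h to convert from UTC-4).
Elena in UTC: 10:15-11:45, 14:00-14:45, 16:00-16:45 (add 7h to convert from UTC-7).
Priya ∩ Vanya: 10:45-11:45.
Priya ∩ Vanya ∩ Wei: 10:45-11:45.
Priya ∩ Vanya ∩ Wei ∩ Beatriz: 10:45-11:45.
Priya ∩ Vanya ∩ Wei ∩ Beatriz ∩ Elena: 10:45-11:45.
That's a single block of 60 minutes.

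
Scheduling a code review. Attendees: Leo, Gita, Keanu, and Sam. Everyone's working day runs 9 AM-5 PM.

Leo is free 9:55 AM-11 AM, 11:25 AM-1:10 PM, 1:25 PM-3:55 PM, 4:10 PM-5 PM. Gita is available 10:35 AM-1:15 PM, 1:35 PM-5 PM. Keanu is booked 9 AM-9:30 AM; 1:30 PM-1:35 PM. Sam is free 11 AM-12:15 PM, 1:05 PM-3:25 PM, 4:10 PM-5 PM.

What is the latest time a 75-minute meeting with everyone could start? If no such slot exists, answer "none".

Leo free: 09:55-11:00, 11:25-13:10, 13:25-15:55, 16:10-17:00.
Gita free: 10:35-13:15, 13:35-17:00.
Keanu free: 09:30-13:30, 13:35-17:00 (invert busy blocks within the working day).
Sam free: 11:00-12:15, 13:05-15:25, 16:10-17:00.
Leo ∩ Gita: 10:35-11:00, 11:25-13:10, 13:35-15:55, 16:10-17:00.
Leo ∩ Gita ∩ Keanu: 10:35-11:00, 11:25-13:10, 13:35-15:55, 16:10-17:00.
Leo ∩ Gita ∩ Keanu ∩ Sam: 11:25-12:15, 13:05-13:10, 13:35-15:25, 16:10-17:00.
The last common window of at least 75 minutes is 13:35-15:25; a 75-minute meeting can start as late as 14:10 and still end by 15:25.

14:10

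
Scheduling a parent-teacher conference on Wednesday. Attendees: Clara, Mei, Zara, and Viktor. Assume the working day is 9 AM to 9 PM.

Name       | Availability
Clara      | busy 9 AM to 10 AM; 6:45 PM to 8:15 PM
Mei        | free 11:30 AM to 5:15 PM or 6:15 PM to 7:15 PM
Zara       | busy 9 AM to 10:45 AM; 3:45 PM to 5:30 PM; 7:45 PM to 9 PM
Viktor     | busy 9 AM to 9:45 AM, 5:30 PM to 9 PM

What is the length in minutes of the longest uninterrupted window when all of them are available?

255

Clara free: 10:00-18:45, 20:15-21:00 (invert busy blocks within the working day).
Mei free: 11:30-17:15, 18:15-19:15.
Zara free: 10:45-15:45, 17:30-19:45 (invert busy blocks within the working day).
Viktor free: 09:45-17:30 (invert busy blocks within the working day).
Clara ∩ Mei: 11:30-17:15, 18:15-18:45.
Clara ∩ Mei ∩ Zara: 11:30-15:45, 18:15-18:45.
Clara ∩ Mei ∩ Zara ∩ Viktor: 11:30-15:45.
The longest is 11:30-15:45 at 255 minutes.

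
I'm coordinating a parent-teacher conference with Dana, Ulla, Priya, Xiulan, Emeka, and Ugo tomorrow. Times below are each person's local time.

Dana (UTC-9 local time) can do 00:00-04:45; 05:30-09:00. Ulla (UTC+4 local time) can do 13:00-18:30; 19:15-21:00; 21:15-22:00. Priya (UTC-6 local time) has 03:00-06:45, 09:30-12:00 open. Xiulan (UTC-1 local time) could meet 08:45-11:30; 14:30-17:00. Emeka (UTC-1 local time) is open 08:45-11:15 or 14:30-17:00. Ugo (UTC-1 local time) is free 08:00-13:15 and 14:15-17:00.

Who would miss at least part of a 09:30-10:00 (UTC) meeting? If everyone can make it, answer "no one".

Emeka, Xiulan

Dana in UTC: 09:00-13:45, 14:30-18:00 (add 9h to convert from UTC-9).
Ulla in UTC: 09:00-14:30, 15:15-17:00, 17:15-18:00 (subtract 4h to convert from UTC+4).
Priya in UTC: 09:00-12:45, 15:30-18:00 (add 6h to convert from UTC-6).
Xiulan in UTC: 09:45-12:30, 15:30-18:00 (add 1h to convert from UTC-1).
Emeka in UTC: 09:45-12:15, 15:30-18:00 (add 1h to convert from UTC-1).
Ugo in UTC: 09:00-14:15, 15:15-18:00 (add 1h to convert from UTC-1).
Dana: free for 09:30-10:00. Ulla: free for 09:30-10:00. Priya: free for 09:30-10:00. Xiulan: not fully free for 09:30-10:00. Emeka: not fully free for 09:30-10:00. Ugo: free for 09:30-10:00.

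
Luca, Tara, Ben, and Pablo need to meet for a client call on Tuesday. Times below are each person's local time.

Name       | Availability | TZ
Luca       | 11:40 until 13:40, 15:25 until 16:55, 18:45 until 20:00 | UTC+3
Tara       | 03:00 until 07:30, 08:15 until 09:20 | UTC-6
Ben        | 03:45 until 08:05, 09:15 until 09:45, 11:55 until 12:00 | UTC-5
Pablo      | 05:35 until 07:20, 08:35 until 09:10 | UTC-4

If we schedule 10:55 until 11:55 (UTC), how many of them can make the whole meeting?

Luca in UTC: 08:40-10:40, 12:25-13:55, 15:45-17:00 (subtract 3h to convert from UTC+3).
Tara in UTC: 09:00-13:30, 14:15-15:20 (add 6h to convert from UTC-6).
Ben in UTC: 08:45-13:05, 14:15-14:45, 16:55-17:00 (add 5h to convert from UTC-5).
Pablo in UTC: 09:35-11:20, 12:35-13:10 (add 4h to convert from UTC-4).
Tara and Ben can make the full 10:55-11:55 slot — that's 2.

2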